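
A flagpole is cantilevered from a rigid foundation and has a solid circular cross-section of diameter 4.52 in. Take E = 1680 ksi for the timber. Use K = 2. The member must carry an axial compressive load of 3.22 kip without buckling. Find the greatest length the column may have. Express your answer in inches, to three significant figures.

L_max ≈ 162 in

I = πd⁴/64 = π×4.52⁴/64 = 20.49 in⁴
At the buckling limit P_cr = P = 3.220×10^3 lb
From P_cr = π²EI/(K·L)²:  L = (1/K)·√(π²EI/P_cr) = (1/2)·√(π²×1.68×10^6×20.49/3.220×10^3)
L = 162 in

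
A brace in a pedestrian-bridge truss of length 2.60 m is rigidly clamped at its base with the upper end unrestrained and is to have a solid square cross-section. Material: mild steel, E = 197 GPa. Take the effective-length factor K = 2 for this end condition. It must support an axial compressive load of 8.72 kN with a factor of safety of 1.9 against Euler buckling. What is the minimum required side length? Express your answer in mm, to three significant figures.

Required P_cr = n·P = 1.9 × 8.72 = 16.57 kN
L_e = K·L = 2 × 2.60 = 5.200 m
Required I = P_cr·L_e²/(π²E) = 1.657×10^4 × 5.200² / (π² × 1.97×10^11) = 2.304×10^-7 m⁴
I_req = 2.304×10^5 mm⁴
Solid square: I = a⁴/12  ⇒  a = (12I)^(1/4) = (12×2.304×10^5)^(1/4) = 40.8 mm

a ≈ 40.8 mm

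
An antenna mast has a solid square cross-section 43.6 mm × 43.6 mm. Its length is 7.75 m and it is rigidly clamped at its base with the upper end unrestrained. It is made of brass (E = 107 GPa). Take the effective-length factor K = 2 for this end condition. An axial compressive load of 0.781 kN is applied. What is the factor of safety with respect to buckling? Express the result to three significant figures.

n ≈ 1.69

I = a⁴/12 = 43.6⁴/12 = 3.011×10^5 mm⁴
I = 3.011×10^5 mm⁴ = 3.011×10^-7 m⁴
Effective length L_e = K·L = 2 × 7.75 = 15.50 m
P_cr = π²EI / L_e² = π² × 107×10⁹ × 3.011×10^-7 / 15.50² = 1.324×10^3 N
Factor of safety n = P_cr / P = 1.3237 / 0.781 = 1.69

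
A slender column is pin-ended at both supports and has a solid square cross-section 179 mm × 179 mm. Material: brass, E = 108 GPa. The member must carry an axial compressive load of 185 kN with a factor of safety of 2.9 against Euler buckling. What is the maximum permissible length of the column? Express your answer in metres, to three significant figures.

L_max ≈ 13.0 m

I = a⁴/12 = 179⁴/12 = 8.555×10^7 mm⁴
I = 8.555×10^-5 m⁴
Required critical load P_cr = n·P = 2.9 × 185 = 536.5 kN = 5.365×10^5 N
From P_cr = π²EI/(K·L)²:  L = (1/K)·√(π²EI/P_cr) = (1/1)·√(π²×1.08×10^11×8.555×10^-5/5.365×10^5)
L = 13.0 m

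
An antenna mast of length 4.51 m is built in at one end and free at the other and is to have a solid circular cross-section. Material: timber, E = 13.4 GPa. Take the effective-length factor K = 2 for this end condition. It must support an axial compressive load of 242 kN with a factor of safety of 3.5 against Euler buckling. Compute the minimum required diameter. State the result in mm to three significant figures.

d ≈ 321 mm

Required P_cr = n·P = 3.5 × 242 = 847.0 kN
L_e = K·L = 2 × 4.51 = 9.020 m
Required I = P_cr·L_e²/(π²E) = 8.470×10^5 × 9.020² / (π² × 1.34×10^10) = 5.211×10^-4 m⁴
I_req = 5.211×10^8 mm⁴
Solid circle: I = πd⁴/64  ⇒  d = (64I/π)^(1/4) = (64×5.211×10^8/π)^(1/4) = 321 mm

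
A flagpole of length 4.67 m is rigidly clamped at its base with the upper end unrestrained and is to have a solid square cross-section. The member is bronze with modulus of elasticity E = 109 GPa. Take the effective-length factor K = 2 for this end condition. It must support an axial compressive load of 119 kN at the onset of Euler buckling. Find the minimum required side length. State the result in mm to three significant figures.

a ≈ 104 mm

L_e = K·L = 2 × 4.67 = 9.340 m
Required I = P_cr·L_e²/(π²E) = 1.190×10^5 × 9.340² / (π² × 1.09×10^11) = 9.650×10^-6 m⁴
I_req = 9.650×10^6 mm⁴
Solid square: I = a⁴/12  ⇒  a = (12I)^(1/4) = (12×9.650×10^6)^(1/4) = 104 mm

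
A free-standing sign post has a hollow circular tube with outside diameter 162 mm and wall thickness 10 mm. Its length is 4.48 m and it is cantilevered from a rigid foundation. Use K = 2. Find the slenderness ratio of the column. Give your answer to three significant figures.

λ ≈ 166

Inner diameter d_i = 162 − 2×10 = 142.0 mm
I = π(d_o⁴ − d_i⁴)/64 = π(162⁴ − 142.0⁴)/64 = 1.385×10^7 mm⁴
A = 4.775×10^3 mm²;  r_min = √(I/A) = √(1.385×10^7/4.775×10^3) = 53.86 mm
L_e = K·L = 2 × 4.48 m = 8.960 m = 8960.0 mm
λ = L_e / r_min = 8960.0 / 53.86 = 166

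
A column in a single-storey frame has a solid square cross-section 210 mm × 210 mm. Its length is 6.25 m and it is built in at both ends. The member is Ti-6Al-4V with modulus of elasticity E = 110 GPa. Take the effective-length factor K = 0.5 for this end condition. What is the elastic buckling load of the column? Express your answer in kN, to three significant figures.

P_cr ≈ 18000 kN

I = a⁴/12 = 210⁴/12 = 1.621×10^8 mm⁴
I = 1.621×10^8 mm⁴ = 1.621×10^-4 m⁴
Effective length L_e = K·L = 0.5 × 6.25 = 3.125 m
P_cr = π²EI / L_e² = π² × 110×10⁹ × 1.621×10^-4 / 3.125² = 1.802×10^7 N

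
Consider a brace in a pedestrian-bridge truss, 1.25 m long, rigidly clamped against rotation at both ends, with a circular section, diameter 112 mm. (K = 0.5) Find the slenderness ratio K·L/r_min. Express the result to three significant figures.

I = πd⁴/64 = π×112⁴/64 = 7.724×10^6 mm⁴
A = 9.852×10^3 mm²;  r_min = √(I/A) = √(7.724×10^6/9.852×10^3) = 28.00 mm
L_e = K·L = 0.5 × 1.25 m = 0.6250 m = 625.00 mm
λ = L_e / r_min = 625.00 / 28.00 = 22.3

λ ≈ 22.3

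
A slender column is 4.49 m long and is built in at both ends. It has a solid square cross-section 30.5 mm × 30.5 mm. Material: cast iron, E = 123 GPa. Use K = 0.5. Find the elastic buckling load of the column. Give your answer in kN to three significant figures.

P_cr ≈ 17.4 kN

I = a⁴/12 = 30.5⁴/12 = 7.211×10^4 mm⁴
I = 7.211×10^4 mm⁴ = 7.211×10^-8 m⁴
Effective length L_e = K·L = 0.5 × 4.49 = 2.245 m
P_cr = π²EI / L_e² = π² × 123×10⁹ × 7.211×10^-8 / 2.245² = 1.737×10^4 N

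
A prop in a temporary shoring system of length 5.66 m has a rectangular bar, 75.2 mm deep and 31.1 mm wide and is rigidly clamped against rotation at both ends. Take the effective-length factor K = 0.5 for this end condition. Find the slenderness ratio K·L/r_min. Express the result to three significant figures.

λ ≈ 315

For a rectangle r_min = b/√12 = 31.1/√12 = 8.978 mm
L_e = K·L = 0.5 × 5.66 m = 2.830 m = 2830.0 mm
λ = L_e / r_min = 2830.0 / 8.978 = 315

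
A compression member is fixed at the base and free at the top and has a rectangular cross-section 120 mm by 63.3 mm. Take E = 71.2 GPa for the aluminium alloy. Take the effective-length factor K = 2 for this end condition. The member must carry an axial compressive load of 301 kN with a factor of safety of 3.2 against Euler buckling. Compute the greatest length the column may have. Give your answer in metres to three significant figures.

L_max ≈ 0.680 m

Buckling occurs about the weak axis: I_min = h·b³/12 with b = 63.3 mm (the shorter side).
I_min = 120×63.3³/12 = 2.536×10^6 mm⁴
I = 2.536×10^-6 m⁴
Required critical load P_cr = n·P = 3.2 × 301 = 963.2 kN = 9.632×10^5 N
From P_cr = π²EI/(K·L)²:  L = (1/K)·√(π²EI/P_cr) = (1/2)·√(π²×7.12×10^10×2.536×10^-6/9.632×10^5)
L = 0.680 m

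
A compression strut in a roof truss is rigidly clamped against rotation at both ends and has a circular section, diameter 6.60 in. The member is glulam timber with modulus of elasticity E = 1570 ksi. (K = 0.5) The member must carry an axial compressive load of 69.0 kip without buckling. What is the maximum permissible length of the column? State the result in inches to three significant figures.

L_max ≈ 289 in

I = πd⁴/64 = π×6.60⁴/64 = 93.14 in⁴
At the buckling limit P_cr = P = 6.900×10^4 lb
From P_cr = π²EI/(K·L)²:  L = (1/K)·√(π²EI/P_cr) = (1/0.5)·√(π²×1.57×10^6×93.14/6.900×10^4)
L = 289 in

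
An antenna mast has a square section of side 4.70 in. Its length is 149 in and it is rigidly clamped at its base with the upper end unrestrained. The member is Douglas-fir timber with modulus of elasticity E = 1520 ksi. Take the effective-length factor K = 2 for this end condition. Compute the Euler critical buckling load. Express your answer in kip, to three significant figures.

I = a⁴/12 = 4.70⁴/12 = 40.66 in⁴
Effective length L_e = K·L = 2 × 149 = 298.0 in
P_cr = π²EI / L_e² = π² × 1520×10³ × 40.66 / 298.0² = 6.869×10^3 lb

P_cr ≈ 6.87 kip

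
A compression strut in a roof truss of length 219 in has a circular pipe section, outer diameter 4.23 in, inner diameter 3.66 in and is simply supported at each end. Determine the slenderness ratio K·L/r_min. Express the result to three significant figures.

λ ≈ 157

d_o = 4.23 in, d_i = 3.66 in
I = π(d_o⁴ − d_i⁴)/64 = π(4.23⁴ − 3.660⁴)/64 = 6.907 in⁴
A = 3.532 in²;  r_min = √(I/A) = √(6.907/3.532) = 1.398 in
L_e = K·L = 1 × 219 = 219.0 in
λ = L_e / r_min = 219.00 / 1.398 = 157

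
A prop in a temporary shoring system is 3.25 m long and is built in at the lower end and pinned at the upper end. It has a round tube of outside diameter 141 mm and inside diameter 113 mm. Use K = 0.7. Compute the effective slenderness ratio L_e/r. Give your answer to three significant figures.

λ ≈ 50.4

d_o = 141 mm, d_i = 113 mm
I = π(d_o⁴ − d_i⁴)/64 = π(141⁴ − 113.0⁴)/64 = 1.140×10^7 mm⁴
A = 5.586×10^3 mm²;  r_min = √(I/A) = √(1.140×10^7/5.586×10^3) = 45.17 mm
L_e = K·L = 0.7 × 3.25 m = 2.275 m = 2275.0 mm
λ = L_e / r_min = 2275.0 / 45.17 = 50.4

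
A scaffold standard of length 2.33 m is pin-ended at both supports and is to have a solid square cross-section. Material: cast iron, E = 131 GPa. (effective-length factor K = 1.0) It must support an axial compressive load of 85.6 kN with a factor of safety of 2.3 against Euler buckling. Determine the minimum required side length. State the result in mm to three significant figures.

Required P_cr = n·P = 2.3 × 85.6 = 196.9 kN
L_e = K·L = 1 × 2.33 = 2.330 m
Required I = P_cr·L_e²/(π²E) = 1.969×10^5 × 2.330² / (π² × 1.31×10^11) = 8.267×10^-7 m⁴
I_req = 8.267×10^5 mm⁴
Solid square: I = a⁴/12  ⇒  a = (12I)^(1/4) = (12×8.267×10^5)^(1/4) = 56.1 mm

a ≈ 56.1 mm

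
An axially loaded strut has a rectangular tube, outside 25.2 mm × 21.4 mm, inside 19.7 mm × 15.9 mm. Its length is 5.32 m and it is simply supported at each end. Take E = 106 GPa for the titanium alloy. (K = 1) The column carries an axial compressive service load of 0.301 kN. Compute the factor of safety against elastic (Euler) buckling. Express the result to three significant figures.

n ≈ 1.72

Weak-axis I_min = (h_o·b_o³ − h_i·b_i³)/12 with b_o = 21.4, b_i = 15.90 mm (shorter outer/inner sides).
I_min = (25.2×21.4³ − 19.70×15.90³)/12 = 1.398×10^4 mm⁴
I = 1.398×10^4 mm⁴ = 1.398×10^-8 m⁴
Effective length L_e = K·L = 1 × 5.32 = 5.320 m
P_cr = π²EI / L_e² = π² × 106×10⁹ × 1.398×10^-8 / 5.320² = 516.8 N
Factor of safety n = P_cr / P = 0.51683 / 0.301 = 1.72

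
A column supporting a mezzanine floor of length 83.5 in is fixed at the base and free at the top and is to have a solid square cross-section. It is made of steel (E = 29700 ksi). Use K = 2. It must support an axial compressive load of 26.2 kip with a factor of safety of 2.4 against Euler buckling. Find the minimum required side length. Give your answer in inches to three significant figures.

Required P_cr = n·P = 2.4 × 26.2 = 62.88 kip
L_e = K·L = 2 × 83.5 = 167.0 in
Required I = P_cr·L_e²/(π²E) = 6.288×10^4 × 167.0² / (π² × 2.97×10^7) = 5.983 in⁴
Solid square: I = a⁴/12  ⇒  a = (12I)^(1/4) = (12×5.983)^(1/4) = 2.91 in

a ≈ 2.91 in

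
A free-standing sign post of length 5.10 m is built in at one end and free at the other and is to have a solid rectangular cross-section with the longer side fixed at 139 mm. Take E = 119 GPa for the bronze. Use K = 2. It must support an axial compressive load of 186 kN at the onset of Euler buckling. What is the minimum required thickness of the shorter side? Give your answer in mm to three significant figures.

b ≈ 112 mm

L_e = K·L = 2 × 5.10 = 10.20 m
Required I = P_cr·L_e²/(π²E) = 1.860×10^5 × 10.20² / (π² × 1.19×10^11) = 1.648×10^-5 m⁴
I_req = 1.648×10^7 mm⁴
Rectangle, weak axis: I_min = h·b³/12 with h = 139 mm fixed  ⇒  b = (12I/h)^(1/3) = 112 mm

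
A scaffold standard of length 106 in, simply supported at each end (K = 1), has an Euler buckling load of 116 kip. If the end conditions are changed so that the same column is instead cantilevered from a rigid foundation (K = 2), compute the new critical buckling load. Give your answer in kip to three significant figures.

P_cr ∝ 1/K², so P_cr,new = P_cr,old × (K_old/K_new)² = 116 × (1/2)²
= 116 × 0.2500 = 29.0 kip

P_cr ≈ 29.0 kip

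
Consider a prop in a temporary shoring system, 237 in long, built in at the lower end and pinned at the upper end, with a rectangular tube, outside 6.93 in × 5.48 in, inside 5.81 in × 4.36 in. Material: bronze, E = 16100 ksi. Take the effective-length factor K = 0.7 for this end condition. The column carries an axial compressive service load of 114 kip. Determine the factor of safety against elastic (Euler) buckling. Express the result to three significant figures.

n ≈ 2.78

Weak-axis I_min = (h_o·b_o³ − h_i·b_i³)/12 with b_o = 5.48, b_i = 4.360 in (shorter outer/inner sides).
I_min = (6.93×5.48³ − 5.810×4.360³)/12 = 54.91 in⁴
Effective length L_e = K·L = 0.7 × 237 = 165.9 in
P_cr = π²EI / L_e² = π² × 16100×10³ × 54.91 / 165.9² = 3.170×10^5 lb
Factor of safety n = P_cr / P = 317.01 / 114 = 2.78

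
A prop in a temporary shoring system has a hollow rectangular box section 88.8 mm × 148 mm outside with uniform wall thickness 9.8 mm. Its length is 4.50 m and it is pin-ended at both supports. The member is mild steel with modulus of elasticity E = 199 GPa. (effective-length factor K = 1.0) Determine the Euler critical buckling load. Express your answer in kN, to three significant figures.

P_cr ≈ 494 kN

Inner dimensions: h_i = 148 − 2×9.8 = 128.4 mm, b_i = 88.8 − 2×9.8 = 69.20 mm
Weak-axis I_min = (h_o·b_o³ − h_i·b_i³)/12 with b_o = 88.8, b_i = 69.20 mm (shorter outer/inner sides).
I_min = (148×88.8³ − 128.4×69.20³)/12 = 5.090×10^6 mm⁴
I = 5.090×10^6 mm⁴ = 5.090×10^-6 m⁴
Effective length L_e = K·L = 1 × 4.50 = 4.500 m
P_cr = π²EI / L_e² = π² × 199×10⁹ × 5.090×10^-6 / 4.500² = 4.937×10^5 N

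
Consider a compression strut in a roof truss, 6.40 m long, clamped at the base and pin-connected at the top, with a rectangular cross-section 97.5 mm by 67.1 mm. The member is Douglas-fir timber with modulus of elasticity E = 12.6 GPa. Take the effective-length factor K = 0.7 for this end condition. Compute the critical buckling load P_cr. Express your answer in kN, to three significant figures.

P_cr ≈ 15.2 kN

Buckling occurs about the weak axis: I_min = h·b³/12 with b = 67.1 mm (the shorter side).
I_min = 97.5×67.1³/12 = 2.455×10^6 mm⁴
I = 2.455×10^6 mm⁴ = 2.455×10^-6 m⁴
Effective length L_e = K·L = 0.7 × 6.40 = 4.480 m
P_cr = π²EI / L_e² = π² × 12.6×10⁹ × 2.455×10^-6 / 4.480² = 1.521×10^4 N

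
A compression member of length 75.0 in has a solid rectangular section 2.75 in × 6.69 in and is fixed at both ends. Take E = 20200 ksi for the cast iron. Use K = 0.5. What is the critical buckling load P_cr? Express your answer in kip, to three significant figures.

Buckling occurs about the weak axis: I_min = h·b³/12 with b = 2.75 in (the shorter side).
I_min = 6.69×2.75³/12 = 11.59 in⁴
Effective length L_e = K·L = 0.5 × 75.0 = 37.50 in
P_cr = π²EI / L_e² = π² × 20200×10³ × 11.59 / 37.50² = 1.644×10^6 lb

P_cr ≈ 1640 kip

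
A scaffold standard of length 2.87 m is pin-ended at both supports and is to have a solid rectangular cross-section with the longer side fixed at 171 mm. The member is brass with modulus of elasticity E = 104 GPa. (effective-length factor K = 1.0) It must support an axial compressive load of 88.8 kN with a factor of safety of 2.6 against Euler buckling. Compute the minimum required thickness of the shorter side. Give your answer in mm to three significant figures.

b ≈ 50.7 mm

Required P_cr = n·P = 2.6 × 88.8 = 230.9 kN
L_e = K·L = 1 × 2.87 = 2.870 m
Required I = P_cr·L_e²/(π²E) = 2.309×10^5 × 2.870² / (π² × 1.04×10^11) = 1.853×10^-6 m⁴
I_req = 1.853×10^6 mm⁴
Rectangle, weak axis: I_min = h·b³/12 with h = 171 mm fixed  ⇒  b = (12I/h)^(1/3) = 50.7 mm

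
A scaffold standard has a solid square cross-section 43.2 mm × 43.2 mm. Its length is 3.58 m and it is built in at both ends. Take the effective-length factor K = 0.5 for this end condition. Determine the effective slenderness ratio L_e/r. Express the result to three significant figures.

For a square r = a/√12 = 43.2/√12 = 12.47 mm
L_e = K·L = 0.5 × 3.58 m = 1.790 m = 1790.0 mm
λ = L_e / r_min = 1790.0 / 12.47 = 144

λ ≈ 144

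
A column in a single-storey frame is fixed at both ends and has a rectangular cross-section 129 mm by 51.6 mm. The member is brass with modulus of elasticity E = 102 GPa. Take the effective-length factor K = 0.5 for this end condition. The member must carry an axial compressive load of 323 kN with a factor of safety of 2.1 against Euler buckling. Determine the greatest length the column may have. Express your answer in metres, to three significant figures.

Buckling occurs about the weak axis: I_min = h·b³/12 with b = 51.6 mm (the shorter side).
I_min = 129×51.6³/12 = 1.477×10^6 mm⁴
I = 1.477×10^-6 m⁴
Required critical load P_cr = n·P = 2.1 × 323 = 678.3 kN = 6.783×10^5 N
From P_cr = π²EI/(K·L)²:  L = (1/K)·√(π²EI/P_cr) = (1/0.5)·√(π²×1.02×10^11×1.477×10^-6/6.783×10^5)
L = 2.96 m

L_max ≈ 2.96 m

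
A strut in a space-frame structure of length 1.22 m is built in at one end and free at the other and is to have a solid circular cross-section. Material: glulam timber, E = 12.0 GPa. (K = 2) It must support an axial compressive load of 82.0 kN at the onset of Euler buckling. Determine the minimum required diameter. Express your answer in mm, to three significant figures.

d ≈ 95.7 mm

L_e = K·L = 2 × 1.22 = 2.440 m
Required I = P_cr·L_e²/(π²E) = 8.200×10^4 × 2.440² / (π² × 1.20×10^10) = 4.122×10^-6 m⁴
I_req = 4.122×10^6 mm⁴
Solid circle: I = πd⁴/64  ⇒  d = (64I/π)^(1/4) = (64×4.122×10^6/π)^(1/4) = 95.7 mm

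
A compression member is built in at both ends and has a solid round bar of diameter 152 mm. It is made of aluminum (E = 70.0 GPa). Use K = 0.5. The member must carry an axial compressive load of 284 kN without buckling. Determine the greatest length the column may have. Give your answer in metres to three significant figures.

L_max ≈ 16.0 m

I = πd⁴/64 = π×152⁴/64 = 2.620×10^7 mm⁴
I = 2.620×10^-5 m⁴
At the buckling limit P_cr = P = 2.840×10^5 N
From P_cr = π²EI/(K·L)²:  L = (1/K)·√(π²EI/P_cr) = (1/0.5)·√(π²×7.00×10^10×2.620×10^-5/2.840×10^5)
L = 16.0 m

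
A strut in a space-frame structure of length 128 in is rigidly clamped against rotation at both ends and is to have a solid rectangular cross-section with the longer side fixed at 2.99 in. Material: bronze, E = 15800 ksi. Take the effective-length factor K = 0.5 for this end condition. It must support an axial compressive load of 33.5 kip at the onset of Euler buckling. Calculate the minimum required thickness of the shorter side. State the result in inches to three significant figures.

b ≈ 1.52 in

L_e = K·L = 0.5 × 128 = 64.00 in
Required I = P_cr·L_e²/(π²E) = 3.350×10^4 × 64.00² / (π² × 1.58×10^7) = 0.8799 in⁴
Rectangle, weak axis: I_min = h·b³/12 with h = 2.99 in fixed  ⇒  b = (12I/h)^(1/3) = 1.52 in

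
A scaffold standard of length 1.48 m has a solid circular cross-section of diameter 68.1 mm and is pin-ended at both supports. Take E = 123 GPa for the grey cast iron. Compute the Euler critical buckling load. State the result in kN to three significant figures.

P_cr ≈ 585 kN

I = πd⁴/64 = π×68.1⁴/64 = 1.056×10^6 mm⁴
I = 1.056×10^6 mm⁴ = 1.056×10^-6 m⁴
Effective length L_e = K·L = 1 × 1.48 = 1.480 m
P_cr = π²EI / L_e² = π² × 123×10⁹ × 1.056×10^-6 / 1.480² = 5.851×10^5 N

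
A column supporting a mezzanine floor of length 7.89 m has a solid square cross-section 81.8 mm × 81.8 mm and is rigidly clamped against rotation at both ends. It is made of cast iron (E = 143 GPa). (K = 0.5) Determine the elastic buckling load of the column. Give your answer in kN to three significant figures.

P_cr ≈ 338 kN

I = a⁴/12 = 81.8⁴/12 = 3.731×10^6 mm⁴
I = 3.731×10^6 mm⁴ = 3.731×10^-6 m⁴
Effective length L_e = K·L = 0.5 × 7.89 = 3.945 m
P_cr = π²EI / L_e² = π² × 143×10⁹ × 3.731×10^-6 / 3.945² = 3.384×10^5 N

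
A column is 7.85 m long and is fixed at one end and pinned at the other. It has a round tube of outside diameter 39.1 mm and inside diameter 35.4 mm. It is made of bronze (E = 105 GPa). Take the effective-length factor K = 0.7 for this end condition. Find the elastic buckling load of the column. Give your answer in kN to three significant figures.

d_o = 39.1 mm, d_i = 35.4 mm
I = π(d_o⁴ − d_i⁴)/64 = π(39.1⁴ − 35.40⁴)/64 = 3.764×10^4 mm⁴
I = 3.764×10^4 mm⁴ = 3.764×10^-8 m⁴
Effective length L_e = K·L = 0.7 × 7.85 = 5.495 m
P_cr = π²EI / L_e² = π² × 105×10⁹ × 3.764×10^-8 / 5.495² = 1.292×10^3 N

P_cr ≈ 1.29 kN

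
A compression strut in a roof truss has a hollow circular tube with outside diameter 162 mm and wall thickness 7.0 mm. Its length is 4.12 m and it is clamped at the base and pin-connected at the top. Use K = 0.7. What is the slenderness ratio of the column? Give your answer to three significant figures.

λ ≈ 52.6

Inner diameter d_i = 162 − 2×7.0 = 148.0 mm
I = π(d_o⁴ − d_i⁴)/64 = π(162⁴ − 148.0⁴)/64 = 1.026×10^7 mm⁴
A = 3.409×10^3 mm²;  r_min = √(I/A) = √(1.026×10^7/3.409×10^3) = 54.86 mm
L_e = K·L = 0.7 × 4.12 m = 2.884 m = 2884.0 mm
λ = L_e / r_min = 2884.0 / 54.86 = 52.6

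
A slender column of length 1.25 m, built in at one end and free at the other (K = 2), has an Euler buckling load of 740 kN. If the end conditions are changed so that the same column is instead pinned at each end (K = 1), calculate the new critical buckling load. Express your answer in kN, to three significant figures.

P_cr ≈ 2960 kN

P_cr ∝ 1/K², so P_cr,new = P_cr,old × (K_old/K_new)² = 740 × (2/1)²
= 740 × 4.000 = 2960 kN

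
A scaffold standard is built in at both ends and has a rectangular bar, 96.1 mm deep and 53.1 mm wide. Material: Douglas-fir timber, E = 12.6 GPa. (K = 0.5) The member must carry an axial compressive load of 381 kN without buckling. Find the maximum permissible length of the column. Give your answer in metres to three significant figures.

L_max ≈ 1.25 m

Buckling occurs about the weak axis: I_min = h·b³/12 with b = 53.1 mm (the shorter side).
I_min = 96.1×53.1³/12 = 1.199×10^6 mm⁴
I = 1.199×10^-6 m⁴
At the buckling limit P_cr = P = 3.810×10^5 N
From P_cr = π²EI/(K·L)²:  L = (1/K)·√(π²EI/P_cr) = (1/0.5)·√(π²×1.26×10^10×1.199×10^-6/3.810×10^5)
L = 1.25 m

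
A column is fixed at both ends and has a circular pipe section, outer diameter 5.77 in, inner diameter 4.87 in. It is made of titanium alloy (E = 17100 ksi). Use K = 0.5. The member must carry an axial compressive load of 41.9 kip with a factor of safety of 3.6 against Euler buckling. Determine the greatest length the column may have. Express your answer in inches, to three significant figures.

d_o = 5.77 in, d_i = 4.87 in
I = π(d_o⁴ − d_i⁴)/64 = π(5.77⁴ − 4.870⁴)/64 = 26.80 in⁴
Required critical load P_cr = n·P = 3.6 × 41.9 = 150.8 kip = 1.508×10^5 lb
From P_cr = π²EI/(K·L)²:  L = (1/K)·√(π²EI/P_cr) = (1/0.5)·√(π²×1.71×10^7×26.80/1.508×10^5)
L = 346 in

L_max ≈ 346 in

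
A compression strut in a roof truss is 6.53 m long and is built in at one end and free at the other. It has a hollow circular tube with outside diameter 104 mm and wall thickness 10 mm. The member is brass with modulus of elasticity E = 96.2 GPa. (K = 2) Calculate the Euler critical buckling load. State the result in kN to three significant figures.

Inner diameter d_i = 104 − 2×10 = 84.00 mm
I = π(d_o⁴ − d_i⁴)/64 = π(104⁴ − 84.00⁴)/64 = 3.299×10^6 mm⁴
I = 3.299×10^6 mm⁴ = 3.299×10^-6 m⁴
Effective length L_e = K·L = 2 × 6.53 = 13.06 m
P_cr = π²EI / L_e² = π² × 96.2×10⁹ × 3.299×10^-6 / 13.06² = 1.836×10^4 N

P_cr ≈ 18.4 kN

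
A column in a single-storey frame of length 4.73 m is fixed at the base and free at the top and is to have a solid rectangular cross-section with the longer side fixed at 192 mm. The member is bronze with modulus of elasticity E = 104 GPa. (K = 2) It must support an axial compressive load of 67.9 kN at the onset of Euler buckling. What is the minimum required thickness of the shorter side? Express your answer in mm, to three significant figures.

b ≈ 71.8 mm

L_e = K·L = 2 × 4.73 = 9.460 m
Required I = P_cr·L_e²/(π²E) = 6.790×10^4 × 9.460² / (π² × 1.04×10^11) = 5.920×10^-6 m⁴
I_req = 5.920×10^6 mm⁴
Rectangle, weak axis: I_min = h·b³/12 with h = 192 mm fixed  ⇒  b = (12I/h)^(1/3) = 71.8 mm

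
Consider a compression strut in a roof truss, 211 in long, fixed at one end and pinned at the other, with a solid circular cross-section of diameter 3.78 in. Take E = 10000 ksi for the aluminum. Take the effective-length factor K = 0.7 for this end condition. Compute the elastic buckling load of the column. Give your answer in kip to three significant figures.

I = πd⁴/64 = π×3.78⁴/64 = 10.02 in⁴
Effective length L_e = K·L = 0.7 × 211 = 147.7 in
P_cr = π²EI / L_e² = π² × 10000×10³ × 10.02 / 147.7² = 4.534×10^4 lb

P_cr ≈ 45.3 kip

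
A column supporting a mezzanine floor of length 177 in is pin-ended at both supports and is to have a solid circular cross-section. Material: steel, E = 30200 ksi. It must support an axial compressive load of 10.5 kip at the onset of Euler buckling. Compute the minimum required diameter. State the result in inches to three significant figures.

L_e = K·L = 1 × 177 = 177.0 in
Required I = P_cr·L_e²/(π²E) = 1.050×10^4 × 177.0² / (π² × 3.02×10^7) = 1.104 in⁴
Solid circle: I = πd⁴/64  ⇒  d = (64I/π)^(1/4) = (64×1.104/π)^(1/4) = 2.18 in

d ≈ 2.18 in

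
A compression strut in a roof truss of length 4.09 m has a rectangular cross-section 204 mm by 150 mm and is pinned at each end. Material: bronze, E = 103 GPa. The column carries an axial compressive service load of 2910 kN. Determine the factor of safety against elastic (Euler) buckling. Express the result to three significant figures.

n ≈ 1.20

Buckling occurs about the weak axis: I_min = h·b³/12 with b = 150 mm (the shorter side).
I_min = 204×150³/12 = 5.737×10^7 mm⁴
I = 5.737×10^7 mm⁴ = 5.737×10^-5 m⁴
Effective length L_e = K·L = 1 × 4.09 = 4.090 m
P_cr = π²EI / L_e² = π² × 103×10⁹ × 5.737×10^-5 / 4.090² = 3.487×10^6 N
Factor of safety n = P_cr / P = 3486.7 / 2910 = 1.20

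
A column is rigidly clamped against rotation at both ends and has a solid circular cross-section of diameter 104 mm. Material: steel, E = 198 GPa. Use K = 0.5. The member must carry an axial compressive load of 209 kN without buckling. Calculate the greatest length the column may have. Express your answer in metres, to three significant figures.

L_max ≈ 14.7 m

I = πd⁴/64 = π×104⁴/64 = 5.743×10^6 mm⁴
I = 5.743×10^-6 m⁴
At the buckling limit P_cr = P = 2.090×10^5 N
From P_cr = π²EI/(K·L)²:  L = (1/K)·√(π²EI/P_cr) = (1/0.5)·√(π²×1.98×10^11×5.743×10^-6/2.090×10^5)
L = 14.7 m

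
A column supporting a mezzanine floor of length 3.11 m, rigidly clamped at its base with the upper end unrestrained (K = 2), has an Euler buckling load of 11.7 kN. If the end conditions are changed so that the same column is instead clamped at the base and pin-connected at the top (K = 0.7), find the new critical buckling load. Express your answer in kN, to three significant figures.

P_cr ∝ 1/K², so P_cr,new = P_cr,old × (K_old/K_new)² = 11.7 × (2/0.7)²
= 11.7 × 8.163 = 95.5 kN

P_cr ≈ 95.5 kN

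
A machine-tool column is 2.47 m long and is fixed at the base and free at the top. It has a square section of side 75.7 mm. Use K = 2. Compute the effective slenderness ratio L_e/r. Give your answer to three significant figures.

I = a⁴/12 = 75.7⁴/12 = 2.737×10^6 mm⁴
A = 5.730×10^3 mm²;  r_min = √(I/A) = √(2.737×10^6/5.730×10^3) = 21.85 mm
L_e = K·L = 2 × 2.47 m = 4.940 m = 4940.0 mm
λ = L_e / r_min = 4940.0 / 21.85 = 226

λ ≈ 226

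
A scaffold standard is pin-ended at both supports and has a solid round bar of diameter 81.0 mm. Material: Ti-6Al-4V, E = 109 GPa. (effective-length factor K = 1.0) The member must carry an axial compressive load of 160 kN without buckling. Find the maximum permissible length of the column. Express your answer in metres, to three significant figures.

L_max ≈ 3.77 m

I = πd⁴/64 = π×81.0⁴/64 = 2.113×10^6 mm⁴
I = 2.113×10^-6 m⁴
At the buckling limit P_cr = P = 1.600×10^5 N
From P_cr = π²EI/(K·L)²:  L = (1/K)·√(π²EI/P_cr) = (1/1)·√(π²×1.09×10^11×2.113×10^-6/1.600×10^5)
L = 3.77 m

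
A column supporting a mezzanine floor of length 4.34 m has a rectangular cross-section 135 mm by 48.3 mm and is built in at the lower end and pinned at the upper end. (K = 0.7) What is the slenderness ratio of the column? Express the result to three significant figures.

λ ≈ 218

For a rectangle r_min = b/√12 = 48.3/√12 = 13.94 mm
L_e = K·L = 0.7 × 4.34 m = 3.038 m = 3038.0 mm
λ = L_e / r_min = 3038.0 / 13.94 = 218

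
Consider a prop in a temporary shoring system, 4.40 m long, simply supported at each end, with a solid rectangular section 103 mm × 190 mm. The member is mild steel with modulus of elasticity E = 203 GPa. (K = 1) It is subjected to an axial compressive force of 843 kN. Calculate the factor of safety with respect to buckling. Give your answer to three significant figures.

Buckling occurs about the weak axis: I_min = h·b³/12 with b = 103 mm (the shorter side).
I_min = 190×103³/12 = 1.730×10^7 mm⁴
I = 1.730×10^7 mm⁴ = 1.730×10^-5 m⁴
Effective length L_e = K·L = 1 × 4.40 = 4.400 m
P_cr = π²EI / L_e² = π² × 203×10⁹ × 1.730×10^-5 / 4.400² = 1.791×10^6 N
Factor of safety n = P_cr / P = 1790.5 / 843 = 2.12

n ≈ 2.12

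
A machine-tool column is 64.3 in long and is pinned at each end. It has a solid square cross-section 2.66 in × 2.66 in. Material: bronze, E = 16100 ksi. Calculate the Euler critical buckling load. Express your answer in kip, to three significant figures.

P_cr ≈ 160 kip

I = a⁴/12 = 2.66⁴/12 = 4.172 in⁴
Effective length L_e = K·L = 1 × 64.3 = 64.30 in
P_cr = π²EI / L_e² = π² × 16100×10³ × 4.172 / 64.30² = 1.603×10^5 lb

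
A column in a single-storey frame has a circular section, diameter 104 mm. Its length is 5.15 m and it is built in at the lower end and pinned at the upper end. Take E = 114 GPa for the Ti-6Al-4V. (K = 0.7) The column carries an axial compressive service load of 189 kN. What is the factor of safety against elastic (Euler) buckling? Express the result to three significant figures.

I = πd⁴/64 = π×104⁴/64 = 5.743×10^6 mm⁴
I = 5.743×10^6 mm⁴ = 5.743×10^-6 m⁴
Effective length L_e = K·L = 0.7 × 5.15 = 3.605 m
P_cr = π²EI / L_e² = π² × 114×10⁹ × 5.743×10^-6 / 3.605² = 4.972×10^5 N
Factor of safety n = P_cr / P = 497.16 / 189 = 2.63

n ≈ 2.63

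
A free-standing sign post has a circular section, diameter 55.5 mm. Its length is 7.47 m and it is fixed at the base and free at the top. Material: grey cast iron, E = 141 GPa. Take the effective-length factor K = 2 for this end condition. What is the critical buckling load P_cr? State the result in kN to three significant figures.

I = πd⁴/64 = π×55.5⁴/64 = 4.657×10^5 mm⁴
I = 4.657×10^5 mm⁴ = 4.657×10^-7 m⁴
Effective length L_e = K·L = 2 × 7.47 = 14.94 m
P_cr = π²EI / L_e² = π² × 141×10⁹ × 4.657×10^-7 / 14.94² = 2.904×10^3 N

P_cr ≈ 2.90 kN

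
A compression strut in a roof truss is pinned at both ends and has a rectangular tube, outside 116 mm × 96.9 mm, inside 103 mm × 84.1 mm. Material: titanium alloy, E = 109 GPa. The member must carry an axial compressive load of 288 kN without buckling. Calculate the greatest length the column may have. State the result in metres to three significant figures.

Weak-axis I_min = (h_o·b_o³ − h_i·b_i³)/12 with b_o = 96.9, b_i = 84.10 mm (shorter outer/inner sides).
I_min = (116×96.9³ − 103.0×84.10³)/12 = 3.690×10^6 mm⁴
I = 3.690×10^-6 m⁴
At the buckling limit P_cr = P = 2.880×10^5 N
From P_cr = π²EI/(K·L)²:  L = (1/K)·√(π²EI/P_cr) = (1/1)·√(π²×1.09×10^11×3.690×10^-6/2.880×10^5)
L = 3.71 m

L_max ≈ 3.71 m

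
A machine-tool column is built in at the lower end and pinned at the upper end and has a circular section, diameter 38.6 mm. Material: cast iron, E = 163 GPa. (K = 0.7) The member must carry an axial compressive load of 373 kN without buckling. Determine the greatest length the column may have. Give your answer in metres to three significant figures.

L_max ≈ 0.979 m

I = πd⁴/64 = π×38.6⁴/64 = 1.090×10^5 mm⁴
I = 1.090×10^-7 m⁴
At the buckling limit P_cr = P = 3.730×10^5 N
From P_cr = π²EI/(K·L)²:  L = (1/K)·√(π²EI/P_cr) = (1/0.7)·√(π²×1.63×10^11×1.090×10^-7/3.730×10^5)
L = 0.979 m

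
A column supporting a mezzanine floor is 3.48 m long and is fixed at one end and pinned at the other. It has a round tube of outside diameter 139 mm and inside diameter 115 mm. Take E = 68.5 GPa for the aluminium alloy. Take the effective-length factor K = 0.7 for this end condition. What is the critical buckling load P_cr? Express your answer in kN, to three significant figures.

P_cr ≈ 1110 kN

d_o = 139 mm, d_i = 115 mm
I = π(d_o⁴ − d_i⁴)/64 = π(139⁴ − 115.0⁴)/64 = 9.739×10^6 mm⁴
I = 9.739×10^6 mm⁴ = 9.739×10^-6 m⁴
Effective length L_e = K·L = 0.7 × 3.48 = 2.436 m
P_cr = π²EI / L_e² = π² × 68.5×10⁹ × 9.739×10^-6 / 2.436² = 1.110×10^6 N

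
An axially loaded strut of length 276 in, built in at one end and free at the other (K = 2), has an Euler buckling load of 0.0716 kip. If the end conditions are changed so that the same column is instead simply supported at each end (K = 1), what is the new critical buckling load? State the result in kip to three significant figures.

P_cr ∝ 1/K², so P_cr,new = P_cr,old × (K_old/K_new)² = 0.0716 × (2/1)²
= 0.0716 × 4.000 = 0.286 kip

P_cr ≈ 0.286 kip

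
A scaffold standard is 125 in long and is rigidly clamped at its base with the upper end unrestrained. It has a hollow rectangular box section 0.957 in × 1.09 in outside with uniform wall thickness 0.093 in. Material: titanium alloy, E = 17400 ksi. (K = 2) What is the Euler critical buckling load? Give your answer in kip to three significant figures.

Inner dimensions: h_i = 1.09 − 2×0.093 = 0.9040 in, b_i = 0.957 − 2×0.093 = 0.7710 in
Weak-axis I_min = (h_o·b_o³ − h_i·b_i³)/12 with b_o = 0.957, b_i = 0.7710 in (shorter outer/inner sides).
I_min = (1.09×0.957³ − 0.9040×0.7710³)/12 = 4.509×10^-2 in⁴
Effective length L_e = K·L = 2 × 125 = 250.0 in
P_cr = π²EI / L_e² = π² × 17400×10³ × 4.509×10^-2 / 250.0² = 123.9 lb

P_cr ≈ 0.124 kip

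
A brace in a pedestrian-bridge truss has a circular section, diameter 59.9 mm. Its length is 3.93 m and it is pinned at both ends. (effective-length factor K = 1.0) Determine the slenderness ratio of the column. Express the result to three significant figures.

I = πd⁴/64 = π×59.9⁴/64 = 6.319×10^5 mm⁴
A = 2.818×10^3 mm²;  r_min = √(I/A) = √(6.319×10^5/2.818×10^3) = 14.98 mm
L_e = K·L = 1 × 3.93 m = 3.930 m = 3930.0 mm
λ = L_e / r_min = 3930.0 / 14.98 = 262

λ ≈ 262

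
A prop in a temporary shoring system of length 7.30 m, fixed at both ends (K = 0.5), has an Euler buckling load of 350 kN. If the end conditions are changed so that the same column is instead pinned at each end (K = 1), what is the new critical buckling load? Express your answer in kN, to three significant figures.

P_cr ≈ 87.5 kN

P_cr ∝ 1/K², so P_cr,new = P_cr,old × (K_old/K_new)² = 350 × (0.5/1)²
= 350 × 0.2500 = 87.5 kN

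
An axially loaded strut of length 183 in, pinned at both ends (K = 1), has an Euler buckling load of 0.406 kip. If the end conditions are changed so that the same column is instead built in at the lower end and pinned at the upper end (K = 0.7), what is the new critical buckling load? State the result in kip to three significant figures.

P_cr ∝ 1/K², so P_cr,new = P_cr,old × (K_old/K_new)² = 0.406 × (1/0.7)²
= 0.406 × 2.041 = 0.829 kip

P_cr ≈ 0.829 kip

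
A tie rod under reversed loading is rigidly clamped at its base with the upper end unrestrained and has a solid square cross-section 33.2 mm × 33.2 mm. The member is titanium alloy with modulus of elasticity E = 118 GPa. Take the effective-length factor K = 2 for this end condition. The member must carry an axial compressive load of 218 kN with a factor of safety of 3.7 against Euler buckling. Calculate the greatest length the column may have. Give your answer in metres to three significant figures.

L_max ≈ 0.191 m

I = a⁴/12 = 33.2⁴/12 = 1.012×10^5 mm⁴
I = 1.012×10^-7 m⁴
Required critical load P_cr = n·P = 3.7 × 218 = 806.6 kN = 8.066×10^5 N
From P_cr = π²EI/(K·L)²:  L = (1/K)·√(π²EI/P_cr) = (1/2)·√(π²×1.18×10^11×1.012×10^-7/8.066×10^5)
L = 0.191 m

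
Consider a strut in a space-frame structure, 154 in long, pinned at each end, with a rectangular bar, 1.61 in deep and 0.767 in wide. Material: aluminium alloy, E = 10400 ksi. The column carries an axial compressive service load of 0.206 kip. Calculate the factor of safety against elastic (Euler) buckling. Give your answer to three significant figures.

n ≈ 1.27

Buckling occurs about the weak axis: I_min = h·b³/12 with b = 0.767 in (the shorter side).
I_min = 1.61×0.767³/12 = 6.054×10^-2 in⁴
Effective length L_e = K·L = 1 × 154 = 154.0 in
P_cr = π²EI / L_e² = π² × 10400×10³ × 6.054×10^-2 / 154.0² = 262.0 lb
Factor of safety n = P_cr / P = 0.26201 / 0.206 = 1.27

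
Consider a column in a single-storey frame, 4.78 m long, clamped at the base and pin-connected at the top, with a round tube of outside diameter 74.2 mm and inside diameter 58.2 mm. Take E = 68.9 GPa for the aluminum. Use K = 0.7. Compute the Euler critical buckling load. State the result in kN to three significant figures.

d_o = 74.2 mm, d_i = 58.2 mm
I = π(d_o⁴ − d_i⁴)/64 = π(74.2⁴ − 58.20⁴)/64 = 9.247×10^5 mm⁴
I = 9.247×10^5 mm⁴ = 9.247×10^-7 m⁴
Effective length L_e = K·L = 0.7 × 4.78 = 3.346 m
P_cr = π²EI / L_e² = π² × 68.9×10⁹ × 9.247×10^-7 / 3.346² = 5.617×10^4 N

P_cr ≈ 56.2 kN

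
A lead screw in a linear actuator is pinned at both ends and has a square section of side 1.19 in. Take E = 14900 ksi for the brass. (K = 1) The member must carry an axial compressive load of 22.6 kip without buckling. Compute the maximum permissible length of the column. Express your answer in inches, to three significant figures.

I = a⁴/12 = 1.19⁴/12 = 0.1671 in⁴
At the buckling limit P_cr = P = 2.260×10^4 lb
From P_cr = π²EI/(K·L)²:  L = (1/K)·√(π²EI/P_cr) = (1/1)·√(π²×1.49×10^7×0.1671/2.260×10^4)
L = 33.0 in

L_max ≈ 33.0 in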